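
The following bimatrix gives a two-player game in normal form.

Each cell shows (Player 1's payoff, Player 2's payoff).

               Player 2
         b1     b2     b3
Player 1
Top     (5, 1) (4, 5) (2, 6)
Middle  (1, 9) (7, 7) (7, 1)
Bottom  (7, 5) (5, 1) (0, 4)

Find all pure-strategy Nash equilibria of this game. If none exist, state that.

(Top, b1): Player 1 can switch to Bottom (5 → 7). Not NE.
(Top, b2): Player 1 can switch to Middle (4 → 7). Not NE.
(Top, b3): Player 1 can switch to Middle (2 → 7). Not NE.
(Middle, b1): Player 1 can switch to Top (1 → 5). Not NE.
(Middle, b2): Player 2 can switch to b1 (7 → 9). Not NE.
(Middle, b3): Player 2 can switch to b1 (1 → 9). Not NE.
(Bottom, b1): Player 1 gets 7, best alternative 5; Player 2 gets 5, best alternative 4. No profitable deviation — NE.
(Bottom, b2): Player 1 can switch to Middle (5 → 7). Not NE.
(Bottom, b3): Player 1 can switch to Top (0 → 2). Not NE.

(Bottom, b1)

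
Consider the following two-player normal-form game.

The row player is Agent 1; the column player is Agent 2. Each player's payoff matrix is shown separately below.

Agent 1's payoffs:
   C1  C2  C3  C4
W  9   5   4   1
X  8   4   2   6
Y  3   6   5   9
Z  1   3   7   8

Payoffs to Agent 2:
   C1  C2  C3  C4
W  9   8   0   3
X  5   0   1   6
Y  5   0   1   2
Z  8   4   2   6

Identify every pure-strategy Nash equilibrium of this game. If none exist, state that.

For each player, find the best response to each opponent profile; mutual best responses are the pure NE.
Agent 1 against C1: payoffs 9, 8, 3, 1 → best response W.
Agent 1 against C2: payoffs 5, 4, 6, 3 → best response Y.
Agent 1 against C3: payoffs 4, 2, 5, 7 → best response Z.
Agent 1 against C4: payoffs 1, 6, 9, 8 → best response Y.
Agent 2 against W: payoffs 9, 8, 0, 3 → best response C1.
Agent 2 against X: payoffs 5, 0, 1, 6 → best response C4.
Agent 2 against Y: payoffs 5, 0, 1, 2 → best response C1.
Agent 2 against Z: payoffs 8, 4, 2, 6 → best response C1.
Mutual best responses: (W, C1).

(W, C1)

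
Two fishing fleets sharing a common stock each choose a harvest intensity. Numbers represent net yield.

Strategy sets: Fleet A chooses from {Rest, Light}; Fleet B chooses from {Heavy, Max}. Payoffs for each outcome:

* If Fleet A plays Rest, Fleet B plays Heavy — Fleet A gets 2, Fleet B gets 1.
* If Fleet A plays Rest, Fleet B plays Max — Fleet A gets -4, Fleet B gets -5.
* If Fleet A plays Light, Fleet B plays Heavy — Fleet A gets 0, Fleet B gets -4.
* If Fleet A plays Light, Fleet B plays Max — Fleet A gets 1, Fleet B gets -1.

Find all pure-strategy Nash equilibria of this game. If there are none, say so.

The pure Nash equilibria are (Rest, Heavy), (Light, Max).

Fleet A against Heavy: payoffs 2, 0 → best response Rest.
Fleet A against Max: payoffs -4, 1 → best response Light.
Fleet B against Rest: payoffs 1, -5 → best response Heavy.
Fleet B against Light: payoffs -4, -1 → best response Max.
Mutual best responses: (Rest, Heavy); (Light, Max).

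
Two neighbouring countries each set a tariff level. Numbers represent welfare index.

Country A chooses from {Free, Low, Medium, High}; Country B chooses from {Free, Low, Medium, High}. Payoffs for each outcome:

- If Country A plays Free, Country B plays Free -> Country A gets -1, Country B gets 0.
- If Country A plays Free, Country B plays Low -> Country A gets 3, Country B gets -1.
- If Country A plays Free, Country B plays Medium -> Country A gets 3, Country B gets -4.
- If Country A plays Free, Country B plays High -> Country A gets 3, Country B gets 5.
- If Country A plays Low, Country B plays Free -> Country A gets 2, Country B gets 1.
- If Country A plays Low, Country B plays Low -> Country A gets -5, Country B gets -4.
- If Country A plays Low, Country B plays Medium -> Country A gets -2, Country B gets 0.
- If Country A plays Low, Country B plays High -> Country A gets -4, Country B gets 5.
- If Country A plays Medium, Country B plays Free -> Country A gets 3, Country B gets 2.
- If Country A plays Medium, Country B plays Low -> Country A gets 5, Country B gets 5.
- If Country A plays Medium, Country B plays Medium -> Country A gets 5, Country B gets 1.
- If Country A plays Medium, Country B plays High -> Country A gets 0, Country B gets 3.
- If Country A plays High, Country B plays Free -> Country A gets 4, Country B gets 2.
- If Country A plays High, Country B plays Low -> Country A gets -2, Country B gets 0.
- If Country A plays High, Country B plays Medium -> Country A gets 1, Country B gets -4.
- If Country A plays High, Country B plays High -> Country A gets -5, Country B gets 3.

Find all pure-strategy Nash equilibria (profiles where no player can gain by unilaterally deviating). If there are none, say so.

(Free, High), (Medium, Low)

Mark each player's best response to every combination of opponents' strategies; a profile where every player is best-responding is a pure Nash equilibrium.
Country A against Free: payoffs -1, 2, 3, 4 → best response High.
Country A against Low: payoffs 3, -5, 5, -2 → best response Medium.
Country A against Medium: payoffs 3, -2, 5, 1 → best response Medium.
Country A against High: payoffs 3, -4, 0, -5 → best response Free.
Country B against Free: payoffs 0, -1, -4, 5 → best response High.
Country B against Low: payoffs 1, -4, 0, 5 → best response High.
Country B against Medium: payoffs 2, 5, 1, 3 → best response Low.
Country B against High: payoffs 2, 0, -4, 3 → best response High.
Mutual best responses: (Free, High); (Medium, Low).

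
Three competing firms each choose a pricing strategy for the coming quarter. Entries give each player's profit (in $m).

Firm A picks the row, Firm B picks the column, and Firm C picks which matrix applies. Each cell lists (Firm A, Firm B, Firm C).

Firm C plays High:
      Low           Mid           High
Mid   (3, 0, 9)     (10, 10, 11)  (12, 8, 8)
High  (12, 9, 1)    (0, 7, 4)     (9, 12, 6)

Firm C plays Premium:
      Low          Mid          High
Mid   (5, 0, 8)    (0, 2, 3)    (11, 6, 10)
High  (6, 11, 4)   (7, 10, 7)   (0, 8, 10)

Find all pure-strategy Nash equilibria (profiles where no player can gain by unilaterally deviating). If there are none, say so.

(Mid, Mid, High), (Mid, High, Premium), (High, Low, Premium)

Mark each player's best response to every combination of opponents' strategies; a profile where every player is best-responding is a pure Nash equilibrium.
Firm A against (Low, High): payoffs 3, 12 → best response High.
Firm A against (Low, Premium): payoffs 5, 6 → best response High.
Firm A against (Mid, High): payoffs 10, 0 → best response Mid.
Firm A against (Mid, Premium): payoffs 0, 7 → best response High.
Firm A against (High, High): payoffs 12, 9 → best response Mid.
Firm A against (High, Premium): payoffs 11, 0 → best response Mid.
Firm B against (Mid, High): payoffs 0, 10, 8 → best response Mid.
Firm B against (Mid, Premium): payoffs 0, 2, 6 → best response High.
Firm B against (High, High): payoffs 9, 7, 12 → best response High.
Firm B against (High, Premium): payoffs 11, 10, 8 → best response Low.
Firm C against (Mid, Low): payoffs 9, 8 → best response High.
Firm C against (Mid, Mid): payoffs 11, 3 → best response High.
Firm C against (Mid, High): payoffs 8, 10 → best response Premium.
Firm C against (High, Low): payoffs 1, 4 → best response Premium.
Firm C against (High, Mid): payoffs 4, 7 → best response Premium.
Firm C against (High, High): payoffs 6, 10 → best response Premium.
Mutual best responses: (Mid, Mid, High); (Mid, High, Premium); (High, Low, Premium).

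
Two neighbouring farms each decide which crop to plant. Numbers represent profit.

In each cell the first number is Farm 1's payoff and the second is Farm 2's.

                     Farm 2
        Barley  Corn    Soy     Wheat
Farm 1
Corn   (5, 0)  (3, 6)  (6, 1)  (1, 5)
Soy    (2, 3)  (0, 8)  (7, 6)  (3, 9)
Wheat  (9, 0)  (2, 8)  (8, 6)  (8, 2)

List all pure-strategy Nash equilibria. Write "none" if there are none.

Pure NE: (Corn, Corn)

Mark each player's best response to every combination of opponents' strategies; a profile where every player is best-responding is a pure Nash equilibrium.
Farm 1 against Barley: payoffs 5, 2, 9 → best response Wheat.
Farm 1 against Corn: payoffs 3, 0, 2 → best response Corn.
Farm 1 against Soy: payoffs 6, 7, 8 → best response Wheat.
Farm 1 against Wheat: payoffs 1, 3, 8 → best response Wheat.
Farm 2 against Corn: payoffs 0, 6, 1, 5 → best response Corn.
Farm 2 against Soy: payoffs 3, 8, 6, 9 → best response Wheat.
Farm 2 against Wheat: payoffs 0, 8, 6, 2 → best response Corn.
Mutual best responses: (Corn, Corn).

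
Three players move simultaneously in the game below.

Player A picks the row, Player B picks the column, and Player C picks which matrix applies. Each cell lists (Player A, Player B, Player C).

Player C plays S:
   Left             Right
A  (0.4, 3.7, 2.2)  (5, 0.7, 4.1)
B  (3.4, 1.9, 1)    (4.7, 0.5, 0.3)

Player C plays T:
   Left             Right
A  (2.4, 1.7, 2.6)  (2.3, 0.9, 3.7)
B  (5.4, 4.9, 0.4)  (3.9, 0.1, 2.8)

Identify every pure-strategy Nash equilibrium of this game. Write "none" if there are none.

The unique pure-strategy Nash equilibrium is (B, Left, S).

Player A against (Left, S): payoffs 0.4, 3.4 → best response B.
Player A against (Left, T): payoffs 2.4, 5.4 → best response B.
Player A against (Right, S): payoffs 5, 4.7 → best response A.
Player A against (Right, T): payoffs 2.3, 3.9 → best response B.
Player B against (A, S): payoffs 3.7, 0.7 → best response Left.
Player B against (A, T): payoffs 1.7, 0.9 → best response Left.
Player B against (B, S): payoffs 1.9, 0.5 → best response Left.
Player B against (B, T): payoffs 4.9, 0.1 → best response Left.
Player C against (A, Left): payoffs 2.2, 2.6 → best response T.
Player C against (A, Right): payoffs 4.1, 3.7 → best response S.
Player C against (B, Left): payoffs 1, 0.4 → best response S.
Player C against (B, Right): payoffs 0.3, 2.8 → best response T.
Mutual best responses: (B, Left, S).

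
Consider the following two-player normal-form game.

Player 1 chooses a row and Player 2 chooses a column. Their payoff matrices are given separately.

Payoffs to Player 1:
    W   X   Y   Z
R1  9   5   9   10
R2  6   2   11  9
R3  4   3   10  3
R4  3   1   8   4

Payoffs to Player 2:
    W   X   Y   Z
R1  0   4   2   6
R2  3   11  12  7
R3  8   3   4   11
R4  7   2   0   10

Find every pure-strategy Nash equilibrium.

(R1, Z); (R2, Y)

Mark each player's best response to every combination of opponents' strategies; a profile where every player is best-responding is a pure Nash equilibrium.
Player 1 against W: payoffs 9, 6, 4, 3 → best response R1.
Player 1 against X: payoffs 5, 2, 3, 1 → best response R1.
Player 1 against Y: payoffs 9, 11, 10, 8 → best response R2.
Player 1 against Z: payoffs 10, 9, 3, 4 → best response R1.
Player 2 against R1: payoffs 0, 4, 2, 6 → best response Z.
Player 2 against R2: payoffs 3, 11, 12, 7 → best response Y.
Player 2 against R3: payoffs 8, 3, 4, 11 → best response Z.
Player 2 against R4: payoffs 7, 2, 0, 10 → best response Z.
Mutual best responses: (R1, Z); (R2, Y).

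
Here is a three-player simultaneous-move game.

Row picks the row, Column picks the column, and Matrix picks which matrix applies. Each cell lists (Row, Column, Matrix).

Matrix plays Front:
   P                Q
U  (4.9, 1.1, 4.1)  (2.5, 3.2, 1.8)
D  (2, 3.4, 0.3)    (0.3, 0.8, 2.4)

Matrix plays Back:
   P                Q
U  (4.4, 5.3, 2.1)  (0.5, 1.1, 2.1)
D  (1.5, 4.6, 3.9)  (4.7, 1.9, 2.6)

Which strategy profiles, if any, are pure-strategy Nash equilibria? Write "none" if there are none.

This game has no pure Nash equilibrium.

(U, P, Front): Column can switch to Q (1.1 → 3.2). Not NE.
(U, P, Back): Matrix can switch to Front (2.1 → 4.1). Not NE.
(U, Q, Front): Matrix can switch to Back (1.8 → 2.1). Not NE.
(U, Q, Back): Row can switch to D (0.5 → 4.7). Not NE.
(D, P, Front): Row can switch to U (2 → 4.9). Not NE.
(D, P, Back): Row can switch to U (1.5 → 4.4). Not NE.
(D, Q, Front): Row can switch to U (0.3 → 2.5). Not NE.
(D, Q, Back): Column can switch to P (1.9 → 4.6). Not NE.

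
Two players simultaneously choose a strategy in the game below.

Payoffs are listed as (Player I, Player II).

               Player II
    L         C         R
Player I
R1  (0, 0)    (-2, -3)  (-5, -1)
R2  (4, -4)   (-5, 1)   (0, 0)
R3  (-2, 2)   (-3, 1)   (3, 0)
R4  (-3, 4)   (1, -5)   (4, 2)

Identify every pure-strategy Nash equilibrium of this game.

(R1, L): Player I can switch to R2 (0 → 4). Not NE.
(R1, C): Player I can switch to R4 (-2 → 1). Not NE.
(R1, R): Player I can switch to R2 (-5 → 0). Not NE.
(R2, L): Player II can switch to C (-4 → 1). Not NE.
(R2, C): Player I can switch to R1 (-5 → -2). Not NE.
(R2, R): Player I can switch to R3 (0 → 3). Not NE.
(R3, L): Player I can switch to R1 (-2 → 0). Not NE.
(R3, C): Player I can switch to R1 (-3 → -2). Not NE.
(The remaining 4 profiles each have a profitable deviation by the same check.)

none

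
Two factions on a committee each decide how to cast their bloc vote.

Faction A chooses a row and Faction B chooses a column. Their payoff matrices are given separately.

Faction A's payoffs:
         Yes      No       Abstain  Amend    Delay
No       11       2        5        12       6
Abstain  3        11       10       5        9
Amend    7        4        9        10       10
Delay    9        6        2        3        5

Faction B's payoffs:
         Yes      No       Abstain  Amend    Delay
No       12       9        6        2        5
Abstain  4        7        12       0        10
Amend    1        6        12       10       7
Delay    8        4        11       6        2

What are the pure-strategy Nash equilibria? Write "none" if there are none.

Faction A against Yes: payoffs 11, 3, 7, 9 → best response No.
Faction A against No: payoffs 2, 11, 4, 6 → best response Abstain.
Faction A against Abstain: payoffs 5, 10, 9, 2 → best response Abstain.
Faction A against Amend: payoffs 12, 5, 10, 3 → best response No.
Faction A against Delay: payoffs 6, 9, 10, 5 → best response Amend.
Faction B against No: payoffs 12, 9, 6, 2, 5 → best response Yes.
Faction B against Abstain: payoffs 4, 7, 12, 0, 10 → best response Abstain.
Faction B against Amend: payoffs 1, 6, 12, 10, 7 → best response Abstain.
Faction B against Delay: payoffs 8, 4, 11, 6, 2 → best response Abstain.
Mutual best responses: (No, Yes); (Abstain, Abstain).

The pure Nash equilibria are (No, Yes) and (Abstain, Abstain).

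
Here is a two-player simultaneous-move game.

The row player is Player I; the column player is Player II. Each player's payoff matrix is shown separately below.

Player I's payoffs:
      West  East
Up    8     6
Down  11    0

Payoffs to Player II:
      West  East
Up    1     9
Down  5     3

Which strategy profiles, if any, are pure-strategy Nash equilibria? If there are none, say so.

Pure-strategy Nash equilibria: (Up, East), (Down, West)

(Up, West): Player I can switch to Down (8 → 11). Not NE.
(Up, East): Player I gets 6, best alternative 0; Player II gets 9, best alternative 1. No profitable deviation — NE.
(Down, West): Player I gets 11, best alternative 8; Player II gets 5, best alternative 3. No profitable deviation — NE.
(Down, East): Player I can switch to Up (0 → 6). Not NE.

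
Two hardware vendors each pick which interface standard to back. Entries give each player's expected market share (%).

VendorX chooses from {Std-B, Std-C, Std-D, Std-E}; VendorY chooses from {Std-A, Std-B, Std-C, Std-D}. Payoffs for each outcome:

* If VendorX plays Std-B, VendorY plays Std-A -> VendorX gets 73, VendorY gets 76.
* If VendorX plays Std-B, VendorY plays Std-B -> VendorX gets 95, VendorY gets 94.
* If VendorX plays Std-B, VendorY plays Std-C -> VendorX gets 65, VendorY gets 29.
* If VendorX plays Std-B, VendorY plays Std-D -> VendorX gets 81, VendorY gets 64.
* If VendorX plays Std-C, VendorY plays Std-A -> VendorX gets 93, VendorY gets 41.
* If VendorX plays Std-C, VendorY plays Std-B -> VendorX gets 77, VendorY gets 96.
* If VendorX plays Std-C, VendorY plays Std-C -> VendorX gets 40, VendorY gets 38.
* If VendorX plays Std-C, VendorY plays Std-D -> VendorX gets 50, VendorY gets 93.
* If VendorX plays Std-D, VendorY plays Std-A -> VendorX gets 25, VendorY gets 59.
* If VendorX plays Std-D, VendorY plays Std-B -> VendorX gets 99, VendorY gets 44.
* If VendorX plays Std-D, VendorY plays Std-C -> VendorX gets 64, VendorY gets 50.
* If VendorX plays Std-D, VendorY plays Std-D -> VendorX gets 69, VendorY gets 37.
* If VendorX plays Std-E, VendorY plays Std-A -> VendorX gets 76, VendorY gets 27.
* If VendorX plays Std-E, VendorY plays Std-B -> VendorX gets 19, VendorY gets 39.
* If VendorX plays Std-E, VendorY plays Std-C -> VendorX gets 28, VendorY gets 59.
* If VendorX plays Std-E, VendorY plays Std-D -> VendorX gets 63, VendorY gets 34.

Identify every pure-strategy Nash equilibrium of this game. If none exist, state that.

This game has no pure Nash equilibrium.

For each player, find the best response to each opponent profile; mutual best responses are the pure NE.
VendorX against Std-A: payoffs 73, 93, 25, 76 → best response Std-C.
VendorX against Std-B: payoffs 95, 77, 99, 19 → best response Std-D.
VendorX against Std-C: payoffs 65, 40, 64, 28 → best response Std-B.
VendorX against Std-D: payoffs 81, 50, 69, 63 → best response Std-B.
VendorY against Std-B: payoffs 76, 94, 29, 64 → best response Std-B.
VendorY against Std-C: payoffs 41, 96, 38, 93 → best response Std-B.
VendorY against Std-D: payoffs 59, 44, 50, 37 → best response Std-A.
VendorY against Std-E: payoffs 27, 39, 59, 34 → best response Std-C.
No profile is a mutual best response for all players.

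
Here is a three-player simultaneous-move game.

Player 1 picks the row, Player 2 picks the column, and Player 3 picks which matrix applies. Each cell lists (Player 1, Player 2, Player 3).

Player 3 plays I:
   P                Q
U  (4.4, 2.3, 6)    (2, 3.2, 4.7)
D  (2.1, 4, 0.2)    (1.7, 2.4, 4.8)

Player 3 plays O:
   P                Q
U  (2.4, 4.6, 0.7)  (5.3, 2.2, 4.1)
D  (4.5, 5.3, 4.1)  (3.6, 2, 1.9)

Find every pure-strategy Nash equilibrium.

Pure-strategy Nash equilibria: (U, Q, I) and (D, P, O)

Player 1 against (P, I): payoffs 4.4, 2.1 → best response U.
Player 1 against (P, O): payoffs 2.4, 4.5 → best response D.
Player 1 against (Q, I): payoffs 2, 1.7 → best response U.
Player 1 against (Q, O): payoffs 5.3, 3.6 → best response U.
Player 2 against (U, I): payoffs 2.3, 3.2 → best response Q.
Player 2 against (U, O): payoffs 4.6, 2.2 → best response P.
Player 2 against (D, I): payoffs 4, 2.4 → best response P.
Player 2 against (D, O): payoffs 5.3, 2 → best response P.
Player 3 against (U, P): payoffs 6, 0.7 → best response I.
Player 3 against (U, Q): payoffs 4.7, 4.1 → best response I.
Player 3 against (D, P): payoffs 0.2, 4.1 → best response O.
Player 3 against (D, Q): payoffs 4.8, 1.9 → best response I.
Mutual best responses: (U, Q, I); (D, P, O).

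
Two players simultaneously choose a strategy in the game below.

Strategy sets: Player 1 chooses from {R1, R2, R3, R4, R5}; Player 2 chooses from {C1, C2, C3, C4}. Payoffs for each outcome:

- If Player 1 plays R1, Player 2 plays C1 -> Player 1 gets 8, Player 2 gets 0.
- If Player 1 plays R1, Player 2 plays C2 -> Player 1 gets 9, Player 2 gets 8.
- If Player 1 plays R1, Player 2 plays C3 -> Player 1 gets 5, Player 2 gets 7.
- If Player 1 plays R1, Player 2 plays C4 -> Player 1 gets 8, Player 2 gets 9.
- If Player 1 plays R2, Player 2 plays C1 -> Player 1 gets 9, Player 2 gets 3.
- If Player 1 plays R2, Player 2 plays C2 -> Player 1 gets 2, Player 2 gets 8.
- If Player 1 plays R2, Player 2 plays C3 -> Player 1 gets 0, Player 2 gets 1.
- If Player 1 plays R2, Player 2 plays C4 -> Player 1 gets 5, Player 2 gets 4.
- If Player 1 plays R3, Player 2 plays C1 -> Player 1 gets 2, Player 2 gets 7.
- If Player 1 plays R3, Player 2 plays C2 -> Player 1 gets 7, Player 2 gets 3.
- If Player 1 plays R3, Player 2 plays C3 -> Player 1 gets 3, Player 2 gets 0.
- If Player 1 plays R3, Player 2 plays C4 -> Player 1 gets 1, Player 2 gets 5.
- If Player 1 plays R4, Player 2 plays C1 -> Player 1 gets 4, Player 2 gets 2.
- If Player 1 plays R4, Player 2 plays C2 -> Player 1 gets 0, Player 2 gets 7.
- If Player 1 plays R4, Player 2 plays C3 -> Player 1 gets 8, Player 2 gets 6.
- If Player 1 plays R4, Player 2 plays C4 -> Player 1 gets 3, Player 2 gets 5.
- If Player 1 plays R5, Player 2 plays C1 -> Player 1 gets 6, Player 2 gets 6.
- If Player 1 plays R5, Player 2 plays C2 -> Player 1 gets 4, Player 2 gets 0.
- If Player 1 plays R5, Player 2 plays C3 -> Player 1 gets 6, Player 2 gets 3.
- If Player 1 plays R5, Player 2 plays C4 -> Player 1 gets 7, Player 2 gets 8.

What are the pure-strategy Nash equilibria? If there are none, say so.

(R1, C1): Player 1 can switch to R2 (8 → 9). Not NE.
(R1, C2): Player 2 can switch to C4 (8 → 9). Not NE.
(R1, C3): Player 1 can switch to R4 (5 → 8). Not NE.
(R1, C4): Player 1 gets 8, best alternative 7; Player 2 gets 9, best alternative 8. No profitable deviation — NE.
(R2, C1): Player 2 can switch to C2 (3 → 8). Not NE.
(R2, C2): Player 1 can switch to R1 (2 → 9). Not NE.
(R2, C3): Player 1 can switch to R1 (0 → 5). Not NE.
(R2, C4): Player 1 can switch to R1 (5 → 8). Not NE.
(R3, C1): Player 1 can switch to R1 (2 → 8). Not NE.
(R3, C2): Player 1 can switch to R1 (7 → 9). Not NE.
(R3, C3): Player 1 can switch to R1 (3 → 5). Not NE.
(The remaining 9 profiles each have a profitable deviation by the same check.)

(R1, C4)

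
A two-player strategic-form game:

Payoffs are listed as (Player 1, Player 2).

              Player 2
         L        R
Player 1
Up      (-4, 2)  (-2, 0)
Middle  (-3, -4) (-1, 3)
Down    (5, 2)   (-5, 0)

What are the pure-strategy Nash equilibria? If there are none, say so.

Player 1 against L: payoffs -4, -3, 5 → best response Down.
Player 1 against R: payoffs -2, -1, -5 → best response Middle.
Player 2 against Up: payoffs 2, 0 → best response L.
Player 2 against Middle: payoffs -4, 3 → best response R.
Player 2 against Down: payoffs 2, 0 → best response L.
Mutual best responses: (Middle, R); (Down, L).

(Middle, R); (Down, L)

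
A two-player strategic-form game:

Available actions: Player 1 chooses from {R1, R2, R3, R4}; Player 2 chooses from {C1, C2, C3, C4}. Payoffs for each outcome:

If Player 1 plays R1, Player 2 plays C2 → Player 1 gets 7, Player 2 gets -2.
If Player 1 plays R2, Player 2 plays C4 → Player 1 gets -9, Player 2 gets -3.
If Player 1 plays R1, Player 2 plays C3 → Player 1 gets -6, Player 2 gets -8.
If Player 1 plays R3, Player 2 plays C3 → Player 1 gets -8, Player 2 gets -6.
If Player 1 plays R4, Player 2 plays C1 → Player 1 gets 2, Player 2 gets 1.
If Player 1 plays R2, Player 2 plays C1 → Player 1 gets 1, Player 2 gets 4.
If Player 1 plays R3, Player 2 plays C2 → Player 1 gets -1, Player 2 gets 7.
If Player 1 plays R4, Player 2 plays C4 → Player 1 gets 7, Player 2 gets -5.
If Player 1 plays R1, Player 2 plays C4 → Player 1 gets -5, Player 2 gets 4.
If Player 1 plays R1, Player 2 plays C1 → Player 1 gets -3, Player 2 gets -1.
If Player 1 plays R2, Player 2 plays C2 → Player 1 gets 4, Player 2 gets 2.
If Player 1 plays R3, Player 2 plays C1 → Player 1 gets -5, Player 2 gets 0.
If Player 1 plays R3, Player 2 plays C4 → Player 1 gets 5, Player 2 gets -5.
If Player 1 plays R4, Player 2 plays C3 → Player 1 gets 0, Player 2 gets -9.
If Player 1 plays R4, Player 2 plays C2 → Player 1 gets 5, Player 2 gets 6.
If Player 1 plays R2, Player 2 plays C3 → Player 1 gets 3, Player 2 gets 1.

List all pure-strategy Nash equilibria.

There is no pure-strategy Nash equilibrium.

(R1, C1): Player 1 can switch to R2 (-3 → 1). Not NE.
(R1, C2): Player 2 can switch to C1 (-2 → -1). Not NE.
(R1, C3): Player 1 can switch to R2 (-6 → 3). Not NE.
(R1, C4): Player 1 can switch to R3 (-5 → 5). Not NE.
(R2, C1): Player 1 can switch to R4 (1 → 2). Not NE.
(R2, C2): Player 1 can switch to R1 (4 → 7). Not NE.
(R2, C3): Player 2 can switch to C1 (1 → 4). Not NE.
(R2, C4): Player 1 can switch to R1 (-9 → -5). Not NE.
(R3, C1): Player 1 can switch to R1 (-5 → -3). Not NE.
(R3, C2): Player 1 can switch to R1 (-1 → 7). Not NE.
(R3, C3): Player 1 can switch to R1 (-8 → -6). Not NE.
(R3, C4): Player 1 can switch to R4 (5 → 7). Not NE.
(The remaining 4 profiles each have a profitable deviation by the same check.)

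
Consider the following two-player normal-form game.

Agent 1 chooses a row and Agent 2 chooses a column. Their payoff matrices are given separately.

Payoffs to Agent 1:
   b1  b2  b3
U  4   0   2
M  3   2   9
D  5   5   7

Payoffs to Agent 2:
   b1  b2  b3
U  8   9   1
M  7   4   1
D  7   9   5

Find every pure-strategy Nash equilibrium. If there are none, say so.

(U, b1): Agent 1 can switch to D (4 → 5). Not NE.
(U, b2): Agent 1 can switch to M (0 → 2). Not NE.
(U, b3): Agent 1 can switch to M (2 → 9). Not NE.
(M, b1): Agent 1 can switch to U (3 → 4). Not NE.
(M, b2): Agent 1 can switch to D (2 → 5). Not NE.
(M, b3): Agent 2 can switch to b1 (1 → 7). Not NE.
(D, b1): Agent 2 can switch to b2 (7 → 9). Not NE.
(D, b2): Agent 1 gets 5, best alternative 2; Agent 2 gets 9, best alternative 7. No profitable deviation — NE.
(D, b3): Agent 1 can switch to M (7 → 9). Not NE.

The unique pure-strategy Nash equilibrium is (D, b2).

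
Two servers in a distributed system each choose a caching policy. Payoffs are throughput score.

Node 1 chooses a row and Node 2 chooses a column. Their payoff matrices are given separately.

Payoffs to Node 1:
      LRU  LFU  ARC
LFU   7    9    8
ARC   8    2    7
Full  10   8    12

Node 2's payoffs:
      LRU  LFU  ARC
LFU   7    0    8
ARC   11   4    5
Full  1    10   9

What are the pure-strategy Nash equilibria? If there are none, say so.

No pure-strategy Nash equilibrium.

(LFU, LRU): Node 1 can switch to ARC (7 → 8). Not NE.
(LFU, LFU): Node 2 can switch to LRU (0 → 7). Not NE.
(LFU, ARC): Node 1 can switch to Full (8 → 12). Not NE.
(ARC, LRU): Node 1 can switch to Full (8 → 10). Not NE.
(ARC, LFU): Node 1 can switch to LFU (2 → 9). Not NE.
(ARC, ARC): Node 1 can switch to LFU (7 → 8). Not NE.
(Full, LRU): Node 2 can switch to LFU (1 → 10). Not NE.
(Full, LFU): Node 1 can switch to LFU (8 → 9). Not NE.
(Full, ARC): Node 2 can switch to LFU (9 → 10). Not NE.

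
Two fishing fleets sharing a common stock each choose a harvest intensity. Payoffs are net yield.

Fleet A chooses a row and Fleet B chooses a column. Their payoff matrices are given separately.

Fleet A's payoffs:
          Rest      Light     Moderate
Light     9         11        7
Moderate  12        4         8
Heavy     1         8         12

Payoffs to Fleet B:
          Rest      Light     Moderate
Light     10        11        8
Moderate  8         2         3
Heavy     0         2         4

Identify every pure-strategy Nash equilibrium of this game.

The pure Nash equilibria are (Light, Light), (Moderate, Rest), (Heavy, Moderate).

Fleet A against Rest: payoffs 9, 12, 1 → best response Moderate.
Fleet A against Light: payoffs 11, 4, 8 → best response Light.
Fleet A against Moderate: payoffs 7, 8, 12 → best response Heavy.
Fleet B against Light: payoffs 10, 11, 8 → best response Light.
Fleet B against Moderate: payoffs 8, 2, 3 → best response Rest.
Fleet B against Heavy: payoffs 0, 2, 4 → best response Moderate.
Mutual best responses: (Light, Light); (Moderate, Rest); (Heavy, Moderate).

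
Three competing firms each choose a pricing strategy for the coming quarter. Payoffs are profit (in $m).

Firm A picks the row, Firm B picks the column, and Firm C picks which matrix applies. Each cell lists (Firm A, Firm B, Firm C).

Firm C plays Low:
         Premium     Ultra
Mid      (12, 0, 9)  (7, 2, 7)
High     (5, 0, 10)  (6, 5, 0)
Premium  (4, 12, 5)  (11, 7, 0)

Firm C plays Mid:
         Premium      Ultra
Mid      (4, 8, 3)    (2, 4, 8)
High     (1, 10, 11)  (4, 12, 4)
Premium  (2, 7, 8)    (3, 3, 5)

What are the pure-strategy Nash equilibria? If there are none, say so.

Pure NE: (High, Ultra, Mid)

Check each profile: it is a Nash equilibrium iff no player can strictly gain by switching unilaterally.
(Mid, Premium, Low): Firm B can switch to Ultra (0 → 2). Not NE.
(Mid, Premium, Mid): Firm C can switch to Low (3 → 9). Not NE.
(Mid, Ultra, Low): Firm A can switch to Premium (7 → 11). Not NE.
(Mid, Ultra, Mid): Firm A can switch to High (2 → 4). Not NE.
(High, Premium, Low): Firm A can switch to Mid (5 → 12). Not NE.
(High, Premium, Mid): Firm A can switch to Mid (1 → 4). Not NE.
(High, Ultra, Mid): Firm A gets 4, best alternative 3; Firm B gets 12, best alternative 10; Firm C gets 4, best alternative 0. No profitable deviation — NE.
(The remaining 5 profiles each have a profitable deviation by the same check.)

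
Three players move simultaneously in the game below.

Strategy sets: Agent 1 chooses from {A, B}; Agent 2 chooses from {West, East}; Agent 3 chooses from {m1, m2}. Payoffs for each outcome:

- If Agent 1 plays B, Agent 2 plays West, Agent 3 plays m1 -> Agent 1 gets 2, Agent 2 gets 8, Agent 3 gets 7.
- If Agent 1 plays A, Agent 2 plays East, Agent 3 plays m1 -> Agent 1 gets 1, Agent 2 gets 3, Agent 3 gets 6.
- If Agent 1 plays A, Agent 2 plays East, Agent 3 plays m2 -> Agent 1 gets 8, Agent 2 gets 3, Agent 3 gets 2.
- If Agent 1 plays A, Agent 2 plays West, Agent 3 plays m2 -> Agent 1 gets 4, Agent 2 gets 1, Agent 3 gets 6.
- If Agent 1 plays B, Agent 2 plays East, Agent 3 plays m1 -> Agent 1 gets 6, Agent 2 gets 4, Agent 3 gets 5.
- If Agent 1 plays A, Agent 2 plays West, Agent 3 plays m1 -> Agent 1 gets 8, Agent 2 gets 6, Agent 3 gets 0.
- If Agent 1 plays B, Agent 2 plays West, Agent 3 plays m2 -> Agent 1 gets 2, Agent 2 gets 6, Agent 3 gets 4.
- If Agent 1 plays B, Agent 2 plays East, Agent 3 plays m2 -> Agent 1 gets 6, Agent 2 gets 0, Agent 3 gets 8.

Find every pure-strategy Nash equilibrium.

Mark each player's best response to every combination of opponents' strategies; a profile where every player is best-responding is a pure Nash equilibrium.
Agent 1 against (West, m1): payoffs 8, 2 → best response A.
Agent 1 against (West, m2): payoffs 4, 2 → best response A.
Agent 1 against (East, m1): payoffs 1, 6 → best response B.
Agent 1 against (East, m2): payoffs 8, 6 → best response A.
Agent 2 against (A, m1): payoffs 6, 3 → best response West.
Agent 2 against (A, m2): payoffs 1, 3 → best response East.
Agent 2 against (B, m1): payoffs 8, 4 → best response West.
Agent 2 against (B, m2): payoffs 6, 0 → best response West.
Agent 3 against (A, West): payoffs 0, 6 → best response m2.
Agent 3 against (A, East): payoffs 6, 2 → best response m1.
Agent 3 against (B, West): payoffs 7, 4 → best response m1.
Agent 3 against (B, East): payoffs 5, 8 → best response m2.
No profile is a mutual best response for all players.

This game has no pure Nash equilibrium.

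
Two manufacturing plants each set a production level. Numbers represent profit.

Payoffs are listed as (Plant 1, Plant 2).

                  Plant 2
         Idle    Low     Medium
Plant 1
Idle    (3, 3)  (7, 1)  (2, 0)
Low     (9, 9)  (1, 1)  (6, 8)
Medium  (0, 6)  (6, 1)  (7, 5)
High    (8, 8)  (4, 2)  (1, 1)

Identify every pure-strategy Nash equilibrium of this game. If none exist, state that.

(Low, Idle)

Mark each player's best response to every combination of opponents' strategies; a profile where every player is best-responding is a pure Nash equilibrium.
Plant 1 against Idle: payoffs 3, 9, 0, 8 → best response Low.
Plant 1 against Low: payoffs 7, 1, 6, 4 → best response Idle.
Plant 1 against Medium: payoffs 2, 6, 7, 1 → best response Medium.
Plant 2 against Idle: payoffs 3, 1, 0 → best response Idle.
Plant 2 against Low: payoffs 9, 1, 8 → best response Idle.
Plant 2 against Medium: payoffs 6, 1, 5 → best response Idle.
Plant 2 against High: payoffs 8, 2, 1 → best response Idle.
Mutual best responses: (Low, Idle).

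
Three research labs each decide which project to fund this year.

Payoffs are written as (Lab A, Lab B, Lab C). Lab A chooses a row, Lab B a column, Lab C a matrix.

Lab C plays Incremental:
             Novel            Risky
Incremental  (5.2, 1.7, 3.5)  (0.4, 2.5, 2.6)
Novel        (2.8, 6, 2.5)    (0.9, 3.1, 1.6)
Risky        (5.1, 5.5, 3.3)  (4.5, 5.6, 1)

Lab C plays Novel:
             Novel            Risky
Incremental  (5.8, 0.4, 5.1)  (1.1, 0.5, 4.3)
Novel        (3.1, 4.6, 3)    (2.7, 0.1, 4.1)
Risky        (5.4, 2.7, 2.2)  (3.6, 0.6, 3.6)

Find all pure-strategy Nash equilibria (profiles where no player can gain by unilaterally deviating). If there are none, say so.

Lab A against (Novel, Incremental): payoffs 5.2, 2.8, 5.1 → best response Incremental.
Lab A against (Novel, Novel): payoffs 5.8, 3.1, 5.4 → best response Incremental.
Lab A against (Risky, Incremental): payoffs 0.4, 0.9, 4.5 → best response Risky.
Lab A against (Risky, Novel): payoffs 1.1, 2.7, 3.6 → best response Risky.
Lab B against (Incremental, Incremental): payoffs 1.7, 2.5 → best response Risky.
Lab B against (Incremental, Novel): payoffs 0.4, 0.5 → best response Risky.
Lab B against (Novel, Incremental): payoffs 6, 3.1 → best response Novel.
Lab B against (Novel, Novel): payoffs 4.6, 0.1 → best response Novel.
Lab B against (Risky, Incremental): payoffs 5.5, 5.6 → best response Risky.
Lab B against (Risky, Novel): payoffs 2.7, 0.6 → best response Novel.
Lab C against (Incremental, Novel): payoffs 3.5, 5.1 → best response Novel.
Lab C against (Incremental, Risky): payoffs 2.6, 4.3 → best response Novel.
Lab C against (Novel, Novel): payoffs 2.5, 3 → best response Novel.
Lab C against (Novel, Risky): payoffs 1.6, 4.1 → best response Novel.
Lab C against (Risky, Novel): payoffs 3.3, 2.2 → best response Incremental.
Lab C against (Risky, Risky): payoffs 1, 3.6 → best response Novel.
No profile is a mutual best response for all players.

This game has no pure Nash equilibrium.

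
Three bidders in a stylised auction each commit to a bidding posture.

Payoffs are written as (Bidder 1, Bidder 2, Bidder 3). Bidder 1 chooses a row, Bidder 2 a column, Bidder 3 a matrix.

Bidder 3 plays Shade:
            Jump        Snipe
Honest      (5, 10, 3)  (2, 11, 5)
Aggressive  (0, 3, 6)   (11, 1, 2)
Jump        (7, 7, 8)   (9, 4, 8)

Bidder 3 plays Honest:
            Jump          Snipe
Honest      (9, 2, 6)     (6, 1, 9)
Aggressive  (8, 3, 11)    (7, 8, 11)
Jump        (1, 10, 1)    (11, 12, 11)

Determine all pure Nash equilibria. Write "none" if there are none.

(Honest, Jump, Honest), (Jump, Jump, Shade), (Jump, Snipe, Honest)

Mark each player's best response to every combination of opponents' strategies; a profile where every player is best-responding is a pure Nash equilibrium.
Bidder 1 against (Jump, Shade): payoffs 5, 0, 7 → best response Jump.
Bidder 1 against (Jump, Honest): payoffs 9, 8, 1 → best response Honest.
Bidder 1 against (Snipe, Shade): payoffs 2, 11, 9 → best response Aggressive.
Bidder 1 against (Snipe, Honest): payoffs 6, 7, 11 → best response Jump.
Bidder 2 against (Honest, Shade): payoffs 10, 11 → best response Snipe.
Bidder 2 against (Honest, Honest): payoffs 2, 1 → best response Jump.
Bidder 2 against (Aggressive, Shade): payoffs 3, 1 → best response Jump.
Bidder 2 against (Aggressive, Honest): payoffs 3, 8 → best response Snipe.
Bidder 2 against (Jump, Shade): payoffs 7, 4 → best response Jump.
Bidder 2 against (Jump, Honest): payoffs 10, 12 → best response Snipe.
Bidder 3 against (Honest, Jump): payoffs 3, 6 → best response Honest.
Bidder 3 against (Honest, Snipe): payoffs 5, 9 → best response Honest.
Bidder 3 against (Aggressive, Jump): payoffs 6, 11 → best response Honest.
Bidder 3 against (Aggressive, Snipe): payoffs 2, 11 → best response Honest.
Bidder 3 against (Jump, Jump): payoffs 8, 1 → best response Shade.
Bidder 3 against (Jump, Snipe): payoffs 8, 11 → best response Honest.
Mutual best responses: (Honest, Jump, Honest); (Jump, Jump, Shade); (Jump, Snipe, Honest).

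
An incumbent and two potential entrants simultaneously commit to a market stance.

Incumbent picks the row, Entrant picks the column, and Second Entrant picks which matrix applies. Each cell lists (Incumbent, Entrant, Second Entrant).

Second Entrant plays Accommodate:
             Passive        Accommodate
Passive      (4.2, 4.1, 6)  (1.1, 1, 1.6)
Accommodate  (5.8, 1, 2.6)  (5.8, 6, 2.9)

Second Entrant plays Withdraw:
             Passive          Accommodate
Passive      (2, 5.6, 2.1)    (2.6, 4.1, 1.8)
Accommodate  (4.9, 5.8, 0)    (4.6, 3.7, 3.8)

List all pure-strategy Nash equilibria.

There is no pure-strategy Nash equilibrium.

Mark each player's best response to every combination of opponents' strategies; a profile where every player is best-responding is a pure Nash equilibrium.
Incumbent against (Passive, Accommodate): payoffs 4.2, 5.8 → best response Accommodate.
Incumbent against (Passive, Withdraw): payoffs 2, 4.9 → best response Accommodate.
Incumbent against (Accommodate, Accommodate): payoffs 1.1, 5.8 → best response Accommodate.
Incumbent against (Accommodate, Withdraw): payoffs 2.6, 4.6 → best response Accommodate.
Entrant against (Passive, Accommodate): payoffs 4.1, 1 → best response Passive.
Entrant against (Passive, Withdraw): payoffs 5.6, 4.1 → best response Passive.
Entrant against (Accommodate, Accommodate): payoffs 1, 6 → best response Accommodate.
Entrant against (Accommodate, Withdraw): payoffs 5.8, 3.7 → best response Passive.
Second Entrant against (Passive, Passive): payoffs 6, 2.1 → best response Accommodate.
Second Entrant against (Passive, Accommodate): payoffs 1.6, 1.8 → best response Withdraw.
Second Entrant against (Accommodate, Passive): payoffs 2.6, 0 → best response Accommodate.
Second Entrant against (Accommodate, Accommodate): payoffs 2.9, 3.8 → best response Withdraw.
No profile is a mutual best response for all players.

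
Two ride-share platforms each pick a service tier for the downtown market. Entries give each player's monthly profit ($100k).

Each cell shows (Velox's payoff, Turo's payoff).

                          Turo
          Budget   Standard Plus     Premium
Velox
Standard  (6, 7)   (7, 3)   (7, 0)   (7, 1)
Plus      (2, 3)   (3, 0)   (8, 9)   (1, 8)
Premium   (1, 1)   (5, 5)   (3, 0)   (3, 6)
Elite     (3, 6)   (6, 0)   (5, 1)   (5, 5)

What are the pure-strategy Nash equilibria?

(Standard, Budget); (Plus, Plus)

Check each profile: it is a Nash equilibrium iff no player can strictly gain by switching unilaterally.
(Standard, Budget): Velox gets 6, best alternative 3; Turo gets 7, best alternative 3. No profitable deviation — NE.
(Standard, Standard): Turo can switch to Budget (3 → 7). Not NE.
(Standard, Plus): Velox can switch to Plus (7 → 8). Not NE.
(Standard, Premium): Turo can switch to Budget (1 → 7). Not NE.
(Plus, Budget): Velox can switch to Standard (2 → 6). Not NE.
(Plus, Standard): Velox can switch to Standard (3 → 7). Not NE.
(Plus, Plus): Velox gets 8, best alternative 7; Turo gets 9, best alternative 8. No profitable deviation — NE.
(Plus, Premium): Velox can switch to Standard (1 → 7). Not NE.
(The remaining 8 profiles each have a profitable deviation by the same check.)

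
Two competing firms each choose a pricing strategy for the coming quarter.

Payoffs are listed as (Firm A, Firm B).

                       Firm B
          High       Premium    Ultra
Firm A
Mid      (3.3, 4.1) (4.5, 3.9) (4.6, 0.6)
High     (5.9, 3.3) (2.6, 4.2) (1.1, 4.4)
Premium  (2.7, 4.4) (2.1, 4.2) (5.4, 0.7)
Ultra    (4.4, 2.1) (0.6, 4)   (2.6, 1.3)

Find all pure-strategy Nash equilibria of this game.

none

(Mid, High): Firm A can switch to High (3.3 → 5.9). Not NE.
(Mid, Premium): Firm B can switch to High (3.9 → 4.1). Not NE.
(Mid, Ultra): Firm A can switch to Premium (4.6 → 5.4). Not NE.
(High, High): Firm B can switch to Premium (3.3 → 4.2). Not NE.
(High, Premium): Firm A can switch to Mid (2.6 → 4.5). Not NE.
(High, Ultra): Firm A can switch to Mid (1.1 → 4.6). Not NE.
(The remaining 6 profiles each have a profitable deviation by the same check.)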